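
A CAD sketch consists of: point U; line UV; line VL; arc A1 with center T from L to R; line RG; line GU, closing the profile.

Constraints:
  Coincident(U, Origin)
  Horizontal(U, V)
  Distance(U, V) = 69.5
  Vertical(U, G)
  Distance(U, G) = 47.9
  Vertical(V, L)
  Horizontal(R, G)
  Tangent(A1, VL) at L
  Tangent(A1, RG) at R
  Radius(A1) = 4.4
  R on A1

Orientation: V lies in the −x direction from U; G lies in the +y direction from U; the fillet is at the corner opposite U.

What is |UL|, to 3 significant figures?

82.0

The virtual corner opposite U is at (-69.5, 47.9). Tangency of A1 to VL means the radius TL is perpendicular to VL and A1 meets RG tangentially, so TR is at right angles to RG, with radius 4.4, so the center T sits 4.4 in from both sides at T = (-65.1, 43.5). That places the tangent points at L = (-69.5, 43.5) on VL and R = (-65.1, 47.9) on RG. Then |UL| = |L − U| = 82.0.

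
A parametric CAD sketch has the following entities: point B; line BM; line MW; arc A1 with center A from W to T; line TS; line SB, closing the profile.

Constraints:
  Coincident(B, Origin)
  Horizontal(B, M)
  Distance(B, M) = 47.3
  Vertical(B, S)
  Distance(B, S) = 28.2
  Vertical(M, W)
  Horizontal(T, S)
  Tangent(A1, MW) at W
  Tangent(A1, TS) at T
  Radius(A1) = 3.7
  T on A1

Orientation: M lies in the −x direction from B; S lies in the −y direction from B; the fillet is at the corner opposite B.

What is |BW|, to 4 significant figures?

53.27

B is at the origin; B and M share the same y with |BM| = 47.3 and M on the −x side, so M = (-47.30, 0.000). B and S share the same x with |BS| = 28.2 and S on the −y side, so S = (0.000, -28.20). The virtual corner opposite B is at (-47.30, -28.20). Since A1 is tangent to MW there, AW ⟂ MW and tangency of A1 to TS means the radius AT is perpendicular to TS, with radius 3.7, so the center A sits 3.7 in from both sides at A = (-43.60, -24.50). That places the tangent points at W = (-47.30, -24.50) on MW and T = (-43.60, -28.20) on TS. Then |BW| = |W − B| = 53.27.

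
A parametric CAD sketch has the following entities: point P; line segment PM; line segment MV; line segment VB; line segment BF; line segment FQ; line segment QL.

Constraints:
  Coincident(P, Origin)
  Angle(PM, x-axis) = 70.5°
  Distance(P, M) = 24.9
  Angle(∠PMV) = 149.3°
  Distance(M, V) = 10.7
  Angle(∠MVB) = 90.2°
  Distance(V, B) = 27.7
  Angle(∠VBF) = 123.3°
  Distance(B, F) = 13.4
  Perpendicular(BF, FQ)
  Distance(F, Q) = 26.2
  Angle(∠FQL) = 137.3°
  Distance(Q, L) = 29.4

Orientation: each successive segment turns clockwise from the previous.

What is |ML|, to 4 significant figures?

18.75

BF ⟂ FQ, so FQ runs at 163.3°; with |FQ| = 26.2, Q = (5.392, 3.796). ∠FQL = 137.3° gives QL at 120.6° from the x-axis; with |QL| = 29.4, L = (-9.574, 29.10). Then |ML| = |L − M| = 18.75.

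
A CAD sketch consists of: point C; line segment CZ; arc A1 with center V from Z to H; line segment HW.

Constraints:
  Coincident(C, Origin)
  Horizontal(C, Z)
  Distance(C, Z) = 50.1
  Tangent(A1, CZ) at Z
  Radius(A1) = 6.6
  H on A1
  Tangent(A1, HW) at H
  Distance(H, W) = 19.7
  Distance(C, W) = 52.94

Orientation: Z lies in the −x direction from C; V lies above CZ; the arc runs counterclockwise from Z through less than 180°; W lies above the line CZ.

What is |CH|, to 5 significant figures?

44.143

Checks: C.y = 0.00, Z.y = 0.00 ✓; |VH| = 6.600 ✓; ∠(VH, HW) = 90.00° ✓; |HW| = 19.70 ✓; |CW| = 52.94 ✓.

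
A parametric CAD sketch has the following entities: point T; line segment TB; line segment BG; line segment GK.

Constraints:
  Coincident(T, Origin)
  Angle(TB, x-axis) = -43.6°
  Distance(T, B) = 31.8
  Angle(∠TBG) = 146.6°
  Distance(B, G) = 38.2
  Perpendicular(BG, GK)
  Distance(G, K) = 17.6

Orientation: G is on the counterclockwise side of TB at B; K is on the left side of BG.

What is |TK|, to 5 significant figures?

64.748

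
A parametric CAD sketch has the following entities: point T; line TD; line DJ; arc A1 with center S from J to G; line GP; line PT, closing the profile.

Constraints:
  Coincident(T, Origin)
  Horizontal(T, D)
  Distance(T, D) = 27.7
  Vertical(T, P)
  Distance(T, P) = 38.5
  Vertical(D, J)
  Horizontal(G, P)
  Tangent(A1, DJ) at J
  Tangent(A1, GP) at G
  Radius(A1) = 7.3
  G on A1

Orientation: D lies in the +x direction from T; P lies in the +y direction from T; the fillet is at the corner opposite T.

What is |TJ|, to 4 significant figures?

41.72

The virtual corner opposite T is at (27.70, 38.50). A1 meets DJ tangentially, so SJ is at right angles to DJ and tangency of A1 to GP means the radius SG is perpendicular to GP, with radius 7.3, so the center S sits 7.3 in from both sides at S = (20.40, 31.20). That places the tangent points at J = (27.70, 31.20) on DJ and G = (20.40, 38.50) on GP. Then |TJ| = |J − T| = 41.72.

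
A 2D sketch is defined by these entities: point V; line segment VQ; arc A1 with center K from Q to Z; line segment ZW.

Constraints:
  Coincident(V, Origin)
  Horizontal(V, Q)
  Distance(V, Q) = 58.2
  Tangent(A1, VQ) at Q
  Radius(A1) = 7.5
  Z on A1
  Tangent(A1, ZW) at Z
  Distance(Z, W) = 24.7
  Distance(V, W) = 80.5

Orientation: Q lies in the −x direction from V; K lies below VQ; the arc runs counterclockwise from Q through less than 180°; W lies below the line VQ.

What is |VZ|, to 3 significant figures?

65.0

V is at the origin; VQ is horizontal with |VQ| = 58.2 and Q on the −x side, so Q = (-58.2, 0.00). Tangency of A1 to VQ means the radius KQ is perpendicular to VQ, so K = Q + (0, -7.5) = (-58.2, -7.50). Since KZ ⟂ ZW (tangency), |KW| = √(7.5² + 24.7²) = 25.8 regardless of where Z sits on A1. So W lies on both circle(V, 80.5) and circle(K, 25.8); the below-VQ intersection is W = (-76.2, -26.0). Z is the foot of the tangent from W: Z = (-64.9, -4.07).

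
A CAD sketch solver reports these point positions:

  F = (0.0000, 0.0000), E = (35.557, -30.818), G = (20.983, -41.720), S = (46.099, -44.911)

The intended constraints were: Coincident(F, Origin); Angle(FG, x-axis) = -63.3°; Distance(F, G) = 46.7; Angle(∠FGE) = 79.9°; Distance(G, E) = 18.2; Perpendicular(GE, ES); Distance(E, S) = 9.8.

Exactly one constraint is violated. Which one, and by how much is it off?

Distance(E, S) = 9.8 — off by 7.80.

F = (0.00, 0.00) ✓; FG at -63.30° ✓; |FG| = 46.70 ✓; ∠FGE = 79.90° ✓; |GE| = 18.20 ✓; ∠(GE, ES) = 90.00° ✓; |ES| = 17.60 ✗.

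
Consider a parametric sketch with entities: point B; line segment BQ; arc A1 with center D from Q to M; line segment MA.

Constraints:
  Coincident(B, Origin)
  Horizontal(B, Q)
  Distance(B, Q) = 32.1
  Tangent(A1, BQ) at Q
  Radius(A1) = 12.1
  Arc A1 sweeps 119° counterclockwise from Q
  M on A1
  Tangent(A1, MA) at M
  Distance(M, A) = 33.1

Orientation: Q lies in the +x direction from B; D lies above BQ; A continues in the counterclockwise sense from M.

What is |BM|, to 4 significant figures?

46.31

Tangency of A1 to BQ means the radius DQ is perpendicular to BQ, so D = Q + (0, 12.1) = (32.10, 12.10). On A1, Q sits at bearing -90° from D; a 119° counterclockwise sweep puts M at bearing 29°, so M = D + 12.1·(cos 29°, sin 29°) = (42.68, 17.97). Then |BM| = |M − B| = 46.31.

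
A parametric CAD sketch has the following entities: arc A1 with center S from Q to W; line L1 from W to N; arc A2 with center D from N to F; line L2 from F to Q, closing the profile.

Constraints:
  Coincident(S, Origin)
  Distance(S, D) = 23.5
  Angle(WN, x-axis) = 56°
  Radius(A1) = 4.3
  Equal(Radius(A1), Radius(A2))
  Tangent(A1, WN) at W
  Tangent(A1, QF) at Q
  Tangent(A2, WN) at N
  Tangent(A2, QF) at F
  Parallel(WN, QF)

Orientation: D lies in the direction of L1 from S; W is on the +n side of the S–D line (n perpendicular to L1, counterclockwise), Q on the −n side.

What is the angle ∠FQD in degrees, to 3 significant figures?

10.4°

The slot axis is L1's direction at 56.0°, so u = (cos 56.0°, sin 56.0°) = (0.559, 0.829) and n = (−sin 56.0°, cos 56.0°) = (-0.829, 0.559). S is at the origin and D lies 23.5 along u from S, so D = 23.5·u = (13.1, 19.5). Tangency of A1 to both parallel lines with radius 4.3 puts W and Q at S ± 4.3·n: W = (-3.56, 2.40), Q = (3.56, -2.40). Equal radii place N and F the same way about D: N = D + 4.3·n = (9.58, 21.9), F = D − 4.3·n = (16.7, 17.1). Then cos ∠FQD = QF·QD / (|QF||QD|), giving 10.4°.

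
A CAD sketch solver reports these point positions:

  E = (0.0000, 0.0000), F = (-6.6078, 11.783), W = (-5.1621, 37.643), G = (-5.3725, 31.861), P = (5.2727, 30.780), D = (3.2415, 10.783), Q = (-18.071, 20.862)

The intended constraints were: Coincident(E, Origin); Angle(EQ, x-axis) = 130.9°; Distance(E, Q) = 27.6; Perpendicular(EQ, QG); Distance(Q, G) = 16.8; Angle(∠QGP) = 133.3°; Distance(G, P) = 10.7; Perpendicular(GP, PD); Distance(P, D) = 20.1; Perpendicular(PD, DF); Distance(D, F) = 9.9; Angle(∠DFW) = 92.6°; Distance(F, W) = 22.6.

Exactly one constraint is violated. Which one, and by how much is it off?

Distance(F, W) = 22.6 — off by 3.30.

E = (0.00, 0.00) ✓; EQ at 130.9° ✓; |EQ| = 27.60 ✓; ∠(EQ, QG) = 90.00° ✓; |QG| = 16.80 ✓; ∠QGP = 133.3° ✓; |GP| = 10.70 ✓; ∠(GP, PD) = 90.00° ✓; |PD| = 20.10 ✓; ∠(PD, DF) = 90.00° ✓; |DF| = 9.900 ✓; ∠DFW = 92.60° ✓; |FW| = 25.90 ✗.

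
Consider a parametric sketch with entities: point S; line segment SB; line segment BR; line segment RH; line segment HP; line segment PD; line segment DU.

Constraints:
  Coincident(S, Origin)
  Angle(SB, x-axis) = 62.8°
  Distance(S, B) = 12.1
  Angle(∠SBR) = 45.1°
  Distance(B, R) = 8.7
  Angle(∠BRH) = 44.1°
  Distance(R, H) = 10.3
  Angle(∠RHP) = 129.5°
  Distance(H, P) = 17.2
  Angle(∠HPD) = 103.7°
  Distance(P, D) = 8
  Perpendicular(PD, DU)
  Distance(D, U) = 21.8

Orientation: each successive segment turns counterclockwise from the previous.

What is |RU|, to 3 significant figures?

6.70

∠HPD = 103.7° gives PD at 100° from the x-axis; with |PD| = 8.0, D = (20.7, 18.4). The perpendicularity gives DU at right angles to PD, so DU runs at -170°; with |DU| = 21.8, U = (-0.717, 14.5). Then |RU| = |U − R| = 6.70.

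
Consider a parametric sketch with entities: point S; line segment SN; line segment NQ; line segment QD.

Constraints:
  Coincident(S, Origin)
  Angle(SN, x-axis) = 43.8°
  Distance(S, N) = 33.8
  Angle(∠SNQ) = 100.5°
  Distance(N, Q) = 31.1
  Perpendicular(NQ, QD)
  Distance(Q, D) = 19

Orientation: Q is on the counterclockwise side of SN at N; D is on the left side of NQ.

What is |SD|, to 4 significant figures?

39.89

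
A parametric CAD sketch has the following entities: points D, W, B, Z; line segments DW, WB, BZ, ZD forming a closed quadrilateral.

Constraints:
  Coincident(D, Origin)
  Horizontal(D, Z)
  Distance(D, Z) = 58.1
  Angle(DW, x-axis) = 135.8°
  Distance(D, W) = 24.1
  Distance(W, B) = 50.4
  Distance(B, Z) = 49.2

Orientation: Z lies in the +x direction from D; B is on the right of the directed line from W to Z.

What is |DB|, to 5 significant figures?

26.639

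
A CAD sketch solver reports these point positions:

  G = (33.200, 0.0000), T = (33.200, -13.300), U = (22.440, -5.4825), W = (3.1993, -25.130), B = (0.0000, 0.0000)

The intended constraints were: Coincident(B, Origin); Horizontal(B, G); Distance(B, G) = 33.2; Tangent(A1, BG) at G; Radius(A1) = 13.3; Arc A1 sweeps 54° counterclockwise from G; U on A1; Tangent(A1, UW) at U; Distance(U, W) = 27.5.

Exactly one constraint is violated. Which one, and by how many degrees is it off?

Tangent(A1, UW) at U — off by 8.40°.

B = (0.00, 0.00) ✓; B.y = 0.00, G.y = 0.00 ✓; |BG| = 33.20 ✓; ∠(TG, GB) = 90.00° ✓; |TG| = 13.30 ✓; bearing(T→U) − bearing(T→G) = 54.00° ✓; |TU| = 13.30 ✓; ∠(TU, UW) = 98.40° ✗; |UW| = 27.50 ✓.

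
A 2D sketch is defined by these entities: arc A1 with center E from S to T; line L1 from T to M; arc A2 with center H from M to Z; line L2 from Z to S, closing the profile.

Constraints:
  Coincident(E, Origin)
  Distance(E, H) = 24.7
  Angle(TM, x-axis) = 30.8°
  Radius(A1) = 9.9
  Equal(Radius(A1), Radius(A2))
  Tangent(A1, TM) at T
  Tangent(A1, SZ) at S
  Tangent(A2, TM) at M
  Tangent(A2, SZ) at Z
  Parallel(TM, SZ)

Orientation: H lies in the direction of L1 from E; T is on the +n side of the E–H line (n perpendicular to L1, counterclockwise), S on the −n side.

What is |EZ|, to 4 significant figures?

26.61

The slot axis is L1's direction at 30.8°, so u = (cos 30.8°, sin 30.8°) = (0.8590, 0.5120) and n = (−sin 30.8°, cos 30.8°) = (-0.5120, 0.8590). E is at the origin and H lies 24.7 along u from E, so H = 24.7·u = (21.22, 12.65). Tangency of A1 to both parallel lines with radius 9.9 puts T and S at E ± 9.9·n: T = (-5.069, 8.504), S = (5.069, -8.504). Equal radii place M and Z the same way about H: M = H + 9.9·n = (16.15, 21.15), Z = H − 9.9·n = (26.29, 4.144). Then |EZ| = |Z − E| = 26.61.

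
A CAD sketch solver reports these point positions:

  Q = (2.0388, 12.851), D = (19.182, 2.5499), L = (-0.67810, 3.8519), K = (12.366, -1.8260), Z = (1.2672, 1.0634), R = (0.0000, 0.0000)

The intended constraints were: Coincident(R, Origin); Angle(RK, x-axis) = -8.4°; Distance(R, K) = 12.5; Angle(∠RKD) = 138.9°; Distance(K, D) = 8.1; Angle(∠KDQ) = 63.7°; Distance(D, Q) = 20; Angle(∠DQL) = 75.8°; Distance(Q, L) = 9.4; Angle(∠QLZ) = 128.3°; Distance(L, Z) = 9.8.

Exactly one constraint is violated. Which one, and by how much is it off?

Distance(L, Z) = 9.8 — off by 6.40.

R = (0.00, 0.00) ✓; RK at -8.400° ✓; |RK| = 12.50 ✓; ∠RKD = 138.9° ✓; |KD| = 8.100 ✓; ∠KDQ = 63.70° ✓; |DQ| = 20.00 ✓; ∠DQL = 75.80° ✓; |QL| = 9.400 ✓; ∠QLZ = 128.3° ✓; |LZ| = 3.400 ✗.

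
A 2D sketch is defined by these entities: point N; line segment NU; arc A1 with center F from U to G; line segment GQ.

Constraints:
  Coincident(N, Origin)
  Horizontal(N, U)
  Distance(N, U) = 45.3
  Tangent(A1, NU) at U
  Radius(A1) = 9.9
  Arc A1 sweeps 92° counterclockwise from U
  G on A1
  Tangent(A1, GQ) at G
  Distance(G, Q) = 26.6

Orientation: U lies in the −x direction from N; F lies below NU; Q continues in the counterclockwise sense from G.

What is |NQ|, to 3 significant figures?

65.6

N is at the origin; N and U share the same y with |NU| = 45.3 and U on the −x side, so U = (-45.3, 0.00). The tangent condition forces FU to be normal to NU, so F = U + (0, -9.9) = (-45.3, -9.90). On A1, U sits at bearing 90° from F; a 92° counterclockwise sweep puts G at bearing 182°, so G = F + 9.9·(cos 182°, sin 182°) = (-55.2, -10.2). A1 meets GQ tangentially, so FG is at right angles to GQ, so GQ runs along (−sin 182°, cos 182°); with |GQ| = 26.6, Q = (-54.3, -36.8). Then |NQ| = |Q − N| = 65.6.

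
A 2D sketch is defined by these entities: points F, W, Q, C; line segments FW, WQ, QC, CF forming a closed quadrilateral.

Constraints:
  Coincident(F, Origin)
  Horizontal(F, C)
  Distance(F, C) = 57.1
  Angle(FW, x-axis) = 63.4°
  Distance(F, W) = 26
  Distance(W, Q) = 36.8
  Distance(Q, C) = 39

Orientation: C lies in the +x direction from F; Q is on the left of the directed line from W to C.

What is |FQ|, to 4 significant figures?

58.95

Checks: |WQ| = 36.80 ✓; |QC| = 39.00 ✓.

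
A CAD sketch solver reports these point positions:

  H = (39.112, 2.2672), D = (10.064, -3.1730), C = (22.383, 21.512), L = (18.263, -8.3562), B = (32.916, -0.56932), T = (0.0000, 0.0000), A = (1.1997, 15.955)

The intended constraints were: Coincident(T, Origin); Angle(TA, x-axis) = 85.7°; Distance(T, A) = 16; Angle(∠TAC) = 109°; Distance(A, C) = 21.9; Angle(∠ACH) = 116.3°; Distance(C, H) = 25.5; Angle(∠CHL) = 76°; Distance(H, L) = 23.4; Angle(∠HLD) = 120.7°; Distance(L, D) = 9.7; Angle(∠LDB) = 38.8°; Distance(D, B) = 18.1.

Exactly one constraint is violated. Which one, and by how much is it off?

Distance(D, B) = 18.1 — off by 4.90.

T = (0.00, 0.00) ✓; TA at 85.70° ✓; |TA| = 16.00 ✓; ∠TAC = 109.0° ✓; |AC| = 21.90 ✓; ∠ACH = 116.3° ✓; |CH| = 25.50 ✓; ∠CHL = 76.00° ✓; |HL| = 23.40 ✓; ∠HLD = 120.7° ✓; |LD| = 9.700 ✓; ∠LDB = 38.80° ✓; |DB| = 23.00 ✗.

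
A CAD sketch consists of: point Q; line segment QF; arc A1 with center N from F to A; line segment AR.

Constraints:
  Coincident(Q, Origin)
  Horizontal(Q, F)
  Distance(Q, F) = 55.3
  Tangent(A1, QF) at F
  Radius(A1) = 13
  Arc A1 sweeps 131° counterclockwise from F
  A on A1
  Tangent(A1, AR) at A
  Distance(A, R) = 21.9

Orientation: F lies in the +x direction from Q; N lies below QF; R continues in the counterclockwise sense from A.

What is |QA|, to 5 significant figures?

50.326

Q is at the origin; Q and F share the same y with |QF| = 55.3 and F on the +x side, so F = (55.300, 0.0000). The tangent condition forces NF to be normal to QF, so N = F + (0, -13) = (55.300, -13.000). On A1, F sits at bearing 90° from N; a 131° counterclockwise sweep puts A at bearing 221°, so A = N + 13.0·(cos 221°, sin 221°) = (45.489, -21.529). Then |QA| = |A − Q| = 50.326.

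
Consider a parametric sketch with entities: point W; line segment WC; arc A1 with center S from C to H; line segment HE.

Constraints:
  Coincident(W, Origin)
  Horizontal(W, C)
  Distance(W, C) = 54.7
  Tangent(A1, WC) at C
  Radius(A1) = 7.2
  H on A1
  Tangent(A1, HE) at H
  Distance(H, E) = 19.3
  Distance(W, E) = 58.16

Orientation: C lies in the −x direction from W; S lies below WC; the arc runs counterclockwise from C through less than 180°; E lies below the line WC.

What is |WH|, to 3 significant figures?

61.9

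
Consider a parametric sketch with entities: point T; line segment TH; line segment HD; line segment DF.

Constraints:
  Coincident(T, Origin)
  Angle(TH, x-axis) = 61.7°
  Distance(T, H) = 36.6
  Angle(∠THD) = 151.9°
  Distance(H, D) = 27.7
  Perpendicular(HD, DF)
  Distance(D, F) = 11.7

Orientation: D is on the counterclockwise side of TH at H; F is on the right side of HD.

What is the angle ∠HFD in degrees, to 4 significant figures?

67.10°

T is at the origin; TH runs at 61.7° with length 36.6, so H = 36.6·(cos 61.7°, sin 61.7°) = (17.35, 32.23). ∠THD = 151.9°, so HD runs at 61.7° + (180° − 151.9°) = 89.80° from the x-axis; with |HD| = 27.7, D = H + 27.7·(cos 89.80°, sin 89.80°) = (17.45, 59.93). The perpendicularity gives DF at right angles to HD; with |DF| = 11.7 on the right of HD, F = D + 11.7·(1.000, -0.003491) = (29.15, 59.88). Then cos ∠HFD = FH·FD / (|FH||FD|), giving 67.10°.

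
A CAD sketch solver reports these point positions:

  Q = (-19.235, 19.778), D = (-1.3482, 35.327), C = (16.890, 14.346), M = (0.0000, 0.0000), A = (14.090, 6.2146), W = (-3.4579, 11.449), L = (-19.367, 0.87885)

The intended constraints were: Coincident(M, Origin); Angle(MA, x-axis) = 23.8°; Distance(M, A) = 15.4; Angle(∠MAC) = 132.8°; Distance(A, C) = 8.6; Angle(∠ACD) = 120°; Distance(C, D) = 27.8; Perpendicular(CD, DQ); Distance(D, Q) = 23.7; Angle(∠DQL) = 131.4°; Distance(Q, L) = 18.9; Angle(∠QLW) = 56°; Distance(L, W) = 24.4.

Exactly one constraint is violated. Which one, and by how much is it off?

Distance(L, W) = 24.4 — off by 5.30.

M = (0.00, 0.00) ✓; MA at 23.80° ✓; |MA| = 15.40 ✓; ∠MAC = 132.8° ✓; |AC| = 8.600 ✓; ∠ACD = 120.0° ✓; |CD| = 27.80 ✓; ∠(CD, DQ) = 90.00° ✓; |DQ| = 23.70 ✓; ∠DQL = 131.4° ✓; |QL| = 18.90 ✓; ∠QLW = 56.00° ✓; |LW| = 19.10 ✗.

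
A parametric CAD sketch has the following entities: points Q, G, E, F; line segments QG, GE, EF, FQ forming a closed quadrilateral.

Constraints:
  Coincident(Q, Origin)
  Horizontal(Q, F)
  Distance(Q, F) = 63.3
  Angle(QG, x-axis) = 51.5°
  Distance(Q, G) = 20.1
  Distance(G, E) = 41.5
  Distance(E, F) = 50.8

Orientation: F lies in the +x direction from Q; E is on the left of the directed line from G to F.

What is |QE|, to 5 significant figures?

61.544

Q is at the origin; Q and F share the same y with |QF| = 63.3 and F in +x, so F = (63.3, 0). QG runs at 51.5° with |QG| = 20.1, so G = (12.513, 15.730). E is determined by |GE| = 41.5 and |EF| = 50.8 together: it lies at the intersection of circle(G, 41.5) and circle(F, 50.8). With |GF| = 53.168, the foot of the radical line on GF is 18.511 from G and the perpendicular offset is √(41.5² − 18.511²) = 37.143. Taking the left-of-GF solution: E = (41.184, 45.733).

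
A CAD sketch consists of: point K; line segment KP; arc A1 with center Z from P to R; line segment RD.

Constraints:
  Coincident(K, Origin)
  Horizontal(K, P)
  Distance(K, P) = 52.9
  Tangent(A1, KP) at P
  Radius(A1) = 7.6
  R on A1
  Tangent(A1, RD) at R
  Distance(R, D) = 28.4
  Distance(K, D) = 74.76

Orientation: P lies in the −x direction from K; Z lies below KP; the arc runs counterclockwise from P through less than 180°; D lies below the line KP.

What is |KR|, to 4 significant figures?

60.58

Checks: |KP| = 52.90 ✓; |ZP| = 7.600 ✓; |ZR| = 7.600 ✓; ∠(ZR, RD) = 90.00° ✓; |RD| = 28.40 ✓; |KD| = 74.76 ✓.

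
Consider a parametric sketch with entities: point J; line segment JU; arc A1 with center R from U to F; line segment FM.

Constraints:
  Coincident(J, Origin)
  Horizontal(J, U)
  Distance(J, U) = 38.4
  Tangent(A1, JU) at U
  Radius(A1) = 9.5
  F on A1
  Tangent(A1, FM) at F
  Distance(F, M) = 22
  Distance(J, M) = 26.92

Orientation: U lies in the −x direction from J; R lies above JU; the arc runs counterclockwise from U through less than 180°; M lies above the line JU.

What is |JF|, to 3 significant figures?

31.2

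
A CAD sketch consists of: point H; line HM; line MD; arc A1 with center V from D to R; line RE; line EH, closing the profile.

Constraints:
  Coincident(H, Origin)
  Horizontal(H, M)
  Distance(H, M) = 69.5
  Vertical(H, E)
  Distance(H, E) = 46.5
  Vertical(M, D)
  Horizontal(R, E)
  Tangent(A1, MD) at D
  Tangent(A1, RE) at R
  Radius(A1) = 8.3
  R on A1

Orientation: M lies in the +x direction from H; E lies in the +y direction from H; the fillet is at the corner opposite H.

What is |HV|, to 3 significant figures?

72.1

H is at the origin; HM is horizontal with |HM| = 69.5 and M on the +x side, so M = (69.5, 0.00). HE is vertical with |HE| = 46.5 and E on the +y side, so E = (0.00, 46.5). The virtual corner opposite H is at (69.5, 46.5). The tangent condition forces VD to be normal to MD and tangency of A1 to RE means the radius VR is perpendicular to RE, with radius 8.3, so the center V sits 8.3 in from both sides at V = (61.2, 38.2). Then |HV| = |V − H| = 72.1.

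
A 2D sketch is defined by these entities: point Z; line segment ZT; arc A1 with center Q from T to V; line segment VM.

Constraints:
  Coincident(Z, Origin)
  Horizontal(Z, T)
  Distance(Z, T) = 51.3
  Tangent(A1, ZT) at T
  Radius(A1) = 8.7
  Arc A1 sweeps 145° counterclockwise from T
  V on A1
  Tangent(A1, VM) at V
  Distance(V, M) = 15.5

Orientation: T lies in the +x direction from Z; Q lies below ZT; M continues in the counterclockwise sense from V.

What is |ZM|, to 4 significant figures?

63.97

On A1, T sits at bearing 90° from Q; a 145° counterclockwise sweep puts V at bearing 235°, so V = Q + 8.7·(cos 235°, sin 235°) = (46.31, -15.83). A1 meets VM tangentially, so QV is at right angles to VM, so VM runs along (−sin 235°, cos 235°); with |VM| = 15.5, M = (59.01, -24.72). Then |ZM| = |M − Z| = 63.97.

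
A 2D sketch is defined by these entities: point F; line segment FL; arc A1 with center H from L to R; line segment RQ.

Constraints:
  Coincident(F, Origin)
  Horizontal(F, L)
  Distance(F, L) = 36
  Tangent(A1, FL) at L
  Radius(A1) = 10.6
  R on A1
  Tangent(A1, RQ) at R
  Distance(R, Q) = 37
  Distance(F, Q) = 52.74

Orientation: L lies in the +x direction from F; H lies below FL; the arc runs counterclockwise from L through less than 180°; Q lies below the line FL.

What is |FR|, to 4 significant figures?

27.35

F is at the origin; FL is horizontal with |FL| = 36.0 and L on the +x side, so L = (36.00, 0.000). The tangent condition forces HL to be normal to FL, so H = L + (0, -10.6) = (36.00, -10.60). Since HR ⟂ RQ (tangency), |HQ| = √(10.6² + 37.0²) = 38.49 regardless of where R sits on A1. So Q lies on both circle(F, 52.74) and circle(H, 38.49); the below-FL intersection is Q = (23.75, -47.09). R is the foot of the tangent from Q: R = (25.41, -10.13).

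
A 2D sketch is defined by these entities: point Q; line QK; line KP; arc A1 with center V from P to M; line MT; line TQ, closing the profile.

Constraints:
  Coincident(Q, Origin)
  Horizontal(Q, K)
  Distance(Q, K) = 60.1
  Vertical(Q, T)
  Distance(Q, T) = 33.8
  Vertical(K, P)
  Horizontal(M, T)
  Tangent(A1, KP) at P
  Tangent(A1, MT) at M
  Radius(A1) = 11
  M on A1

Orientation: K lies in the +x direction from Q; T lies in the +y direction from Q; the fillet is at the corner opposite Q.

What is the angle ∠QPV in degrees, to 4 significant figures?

20.78°

The virtual corner opposite Q is at (60.10, 33.80). Since A1 is tangent to KP there, VP ⟂ KP and A1 meets MT tangentially, so VM is at right angles to MT, with radius 11.0, so the center V sits 11.0 in from both sides at V = (49.10, 22.80). That places the tangent points at P = (60.10, 22.80) on KP and M = (49.10, 33.80) on MT. Then cos ∠QPV = PQ·PV / (|PQ||PV|), giving 20.78°.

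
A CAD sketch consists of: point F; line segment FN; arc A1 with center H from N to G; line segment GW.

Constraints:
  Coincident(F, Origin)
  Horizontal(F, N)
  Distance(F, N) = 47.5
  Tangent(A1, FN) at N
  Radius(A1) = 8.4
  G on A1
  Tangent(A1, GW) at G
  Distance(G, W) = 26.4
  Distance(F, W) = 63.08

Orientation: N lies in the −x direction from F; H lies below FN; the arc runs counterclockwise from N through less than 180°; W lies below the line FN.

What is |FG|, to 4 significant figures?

56.63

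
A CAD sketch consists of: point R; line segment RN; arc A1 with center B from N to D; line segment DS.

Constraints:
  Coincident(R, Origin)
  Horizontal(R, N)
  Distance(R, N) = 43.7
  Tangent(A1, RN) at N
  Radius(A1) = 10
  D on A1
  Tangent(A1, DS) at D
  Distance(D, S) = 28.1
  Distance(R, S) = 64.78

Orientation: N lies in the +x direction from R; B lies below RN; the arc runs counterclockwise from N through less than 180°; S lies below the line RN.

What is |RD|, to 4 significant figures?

38.95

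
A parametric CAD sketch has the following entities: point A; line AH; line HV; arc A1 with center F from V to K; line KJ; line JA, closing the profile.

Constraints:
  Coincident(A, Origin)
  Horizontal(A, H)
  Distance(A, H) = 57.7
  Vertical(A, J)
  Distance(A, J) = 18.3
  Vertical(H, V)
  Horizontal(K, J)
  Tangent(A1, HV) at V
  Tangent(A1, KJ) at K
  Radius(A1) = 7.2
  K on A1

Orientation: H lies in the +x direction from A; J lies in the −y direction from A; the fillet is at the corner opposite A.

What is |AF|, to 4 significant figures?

51.71

A is at the origin; A and H share the same y with |AH| = 57.7 and H on the +x side, so H = (57.70, 0.000). A and J share the same x with |AJ| = 18.3 and J on the −y side, so J = (0.000, -18.30). The virtual corner opposite A is at (57.70, -18.30). A1 meets HV tangentially, so FV is at right angles to HV and since A1 is tangent to KJ there, FK ⟂ KJ, with radius 7.2, so the center F sits 7.2 in from both sides at F = (50.50, -11.10). Then |AF| = |F − A| = 51.71.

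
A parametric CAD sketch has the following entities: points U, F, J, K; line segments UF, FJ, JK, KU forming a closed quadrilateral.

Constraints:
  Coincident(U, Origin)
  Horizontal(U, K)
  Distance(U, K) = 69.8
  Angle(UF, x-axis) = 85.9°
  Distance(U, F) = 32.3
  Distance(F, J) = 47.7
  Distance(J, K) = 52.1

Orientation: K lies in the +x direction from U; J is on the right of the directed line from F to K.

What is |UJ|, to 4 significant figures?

22.85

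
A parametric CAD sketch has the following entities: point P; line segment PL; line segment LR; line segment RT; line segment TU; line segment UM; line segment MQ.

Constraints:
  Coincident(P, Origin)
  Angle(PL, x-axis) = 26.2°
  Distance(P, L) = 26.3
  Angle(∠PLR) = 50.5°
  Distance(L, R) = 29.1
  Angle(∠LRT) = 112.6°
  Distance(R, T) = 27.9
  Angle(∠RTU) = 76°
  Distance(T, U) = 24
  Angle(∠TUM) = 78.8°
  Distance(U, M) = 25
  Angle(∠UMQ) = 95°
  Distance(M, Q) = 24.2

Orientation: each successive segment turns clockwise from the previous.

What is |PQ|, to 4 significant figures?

29.93

P is at the origin; PL runs at 26.2° with length 26.3, so L = (23.60, 11.61). ∠PLR = 50.5° gives LR at -103.3° from the x-axis; with |LR| = 29.1, R = (16.90, -16.71). ∠LRT = 112.6° gives RT at -170.7° from the x-axis; with |RT| = 27.9, T = (-10.63, -21.22). ∠RTU = 76.0° gives TU at 85.30° from the x-axis; with |TU| = 24.0, U = (-8.663, 2.703). ∠TUM = 78.8° gives UM at -15.90° from the x-axis; with |UM| = 25.0, M = (15.38, -4.146). ∠UMQ = 95.0° gives MQ at -100.9° from the x-axis; with |MQ| = 24.2, Q = (10.80, -27.91). Then |PQ| = |Q − P| = 29.93.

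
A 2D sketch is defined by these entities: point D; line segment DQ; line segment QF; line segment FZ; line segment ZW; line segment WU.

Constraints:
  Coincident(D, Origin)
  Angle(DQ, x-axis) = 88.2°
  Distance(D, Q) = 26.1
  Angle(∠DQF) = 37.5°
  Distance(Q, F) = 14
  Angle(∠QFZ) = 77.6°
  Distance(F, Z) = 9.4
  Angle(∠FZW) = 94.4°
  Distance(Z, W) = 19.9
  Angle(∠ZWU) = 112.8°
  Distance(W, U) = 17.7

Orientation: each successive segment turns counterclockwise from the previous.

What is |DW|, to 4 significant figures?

29.97

∠QFZ = 77.6° gives FZ at -26.90° from the x-axis; with |FZ| = 9.4, Z = (0.3354, 11.00). ∠FZW = 94.4° gives ZW at 58.70° from the x-axis; with |ZW| = 19.9, W = (10.67, 28.00). Then |DW| = |W − D| = 29.97.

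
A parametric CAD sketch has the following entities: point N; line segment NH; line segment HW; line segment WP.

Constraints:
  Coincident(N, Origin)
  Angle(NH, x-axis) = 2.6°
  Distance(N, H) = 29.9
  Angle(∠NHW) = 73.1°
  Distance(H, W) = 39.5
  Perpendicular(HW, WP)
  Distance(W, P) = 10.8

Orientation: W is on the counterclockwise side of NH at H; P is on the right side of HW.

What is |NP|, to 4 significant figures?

50.02

N is at the origin; NH runs at 2.6° with length 29.9, so H = 29.9·(cos 2.6°, sin 2.6°) = (29.87, 1.356). ∠NHW = 73.1°, so HW runs at 2.6° + (180° − 73.1°) = 109.5° from the x-axis; with |HW| = 39.5, W = H + 39.5·(cos 109.5°, sin 109.5°) = (16.68, 38.59). HW is perpendicular to WP; with |WP| = 10.8 on the right of HW, P = W + 10.8·(0.9426, 0.3338) = (26.86, 42.20). Then |NP| = |P − N| = 50.02.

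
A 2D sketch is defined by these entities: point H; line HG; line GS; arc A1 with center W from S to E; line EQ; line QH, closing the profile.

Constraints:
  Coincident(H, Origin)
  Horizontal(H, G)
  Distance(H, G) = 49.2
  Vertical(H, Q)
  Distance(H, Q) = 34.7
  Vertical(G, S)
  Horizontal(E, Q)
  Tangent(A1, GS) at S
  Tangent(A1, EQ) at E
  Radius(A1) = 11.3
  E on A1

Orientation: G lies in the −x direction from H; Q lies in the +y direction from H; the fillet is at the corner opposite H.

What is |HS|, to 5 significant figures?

54.481

H is at the origin; HG is horizontal with |HG| = 49.2 and G on the −x side, so G = (-49.200, 0.0000). H and Q share the same x with |HQ| = 34.7 and Q on the +y side, so Q = (0.0000, 34.700). The virtual corner opposite H is at (-49.200, 34.700). A1 meets GS tangentially, so WS is at right angles to GS and A1 meets EQ tangentially, so WE is at right angles to EQ, with radius 11.3, so the center W sits 11.3 in from both sides at W = (-37.900, 23.400). That places the tangent points at S = (-49.200, 23.400) on GS and E = (-37.900, 34.700) on EQ. Then |HS| = |S − H| = 54.481.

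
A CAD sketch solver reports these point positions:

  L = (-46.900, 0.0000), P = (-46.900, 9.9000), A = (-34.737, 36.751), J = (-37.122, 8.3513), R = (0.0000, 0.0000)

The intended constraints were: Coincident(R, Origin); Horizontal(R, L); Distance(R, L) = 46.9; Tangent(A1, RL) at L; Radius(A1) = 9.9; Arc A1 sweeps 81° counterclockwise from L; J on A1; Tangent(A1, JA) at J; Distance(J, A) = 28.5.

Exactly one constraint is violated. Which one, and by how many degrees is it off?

Tangent(A1, JA) at J — off by 4.20°.

R = (0.00, 0.00) ✓; R.y = 0.00, L.y = 0.00 ✓; |RL| = 46.90 ✓; ∠(PL, LR) = 90.00° ✓; |PL| = 9.900 ✓; bearing(P→J) − bearing(P→L) = 81.00° ✓; |PJ| = 9.900 ✓; ∠(PJ, JA) = 85.80° ✗; |JA| = 28.50 ✓.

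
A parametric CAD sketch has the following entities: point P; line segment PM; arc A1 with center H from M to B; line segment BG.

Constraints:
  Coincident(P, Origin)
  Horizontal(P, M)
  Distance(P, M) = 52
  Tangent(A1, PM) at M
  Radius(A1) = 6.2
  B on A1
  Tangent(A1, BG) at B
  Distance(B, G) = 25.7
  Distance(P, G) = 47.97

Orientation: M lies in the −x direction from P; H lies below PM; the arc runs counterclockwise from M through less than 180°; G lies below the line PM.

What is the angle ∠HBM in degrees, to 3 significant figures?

22.7°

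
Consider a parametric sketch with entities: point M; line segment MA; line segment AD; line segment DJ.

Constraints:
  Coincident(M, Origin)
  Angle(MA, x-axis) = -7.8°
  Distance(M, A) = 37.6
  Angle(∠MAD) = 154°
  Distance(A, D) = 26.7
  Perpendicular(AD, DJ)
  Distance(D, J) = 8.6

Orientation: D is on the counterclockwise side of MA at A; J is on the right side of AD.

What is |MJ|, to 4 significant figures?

65.49

M is at the origin; MA runs at -7.8° with length 37.6, so A = 37.6·(cos -7.8°, sin -7.8°) = (37.25, -5.103). ∠MAD = 154.0°, so AD runs at -7.8° + (180° − 154.0°) = 18.20° from the x-axis; with |AD| = 26.7, D = A + 26.7·(cos 18.20°, sin 18.20°) = (62.62, 3.236). AD is perpendicular to DJ; with |DJ| = 8.6 on the right of AD, J = D + 8.6·(0.3123, -0.9500) = (65.30, -4.933). Then |MJ| = |J − M| = 65.49.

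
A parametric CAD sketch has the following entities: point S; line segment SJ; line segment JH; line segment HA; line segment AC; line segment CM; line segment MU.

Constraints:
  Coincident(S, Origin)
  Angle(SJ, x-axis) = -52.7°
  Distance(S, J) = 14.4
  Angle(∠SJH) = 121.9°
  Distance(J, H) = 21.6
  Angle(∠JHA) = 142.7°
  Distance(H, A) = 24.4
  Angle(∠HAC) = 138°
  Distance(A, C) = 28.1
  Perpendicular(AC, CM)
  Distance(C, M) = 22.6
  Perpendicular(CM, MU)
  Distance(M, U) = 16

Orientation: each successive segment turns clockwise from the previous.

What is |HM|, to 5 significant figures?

46.656

∠HAC = 138.0° gives AC at 169.90° from the x-axis; with |AC| = 28.1, C = (-47.324, -39.613). AC is perpendicular to CM, so CM runs at 79.900°; with |CM| = 22.6, M = (-43.360, -17.363). Then |HM| = |M − H| = 46.656.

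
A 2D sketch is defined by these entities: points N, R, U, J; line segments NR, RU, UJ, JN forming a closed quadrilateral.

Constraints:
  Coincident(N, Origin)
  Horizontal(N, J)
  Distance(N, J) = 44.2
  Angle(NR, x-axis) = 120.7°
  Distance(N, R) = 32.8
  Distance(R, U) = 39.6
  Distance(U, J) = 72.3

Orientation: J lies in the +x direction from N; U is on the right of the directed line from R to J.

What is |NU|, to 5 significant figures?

29.158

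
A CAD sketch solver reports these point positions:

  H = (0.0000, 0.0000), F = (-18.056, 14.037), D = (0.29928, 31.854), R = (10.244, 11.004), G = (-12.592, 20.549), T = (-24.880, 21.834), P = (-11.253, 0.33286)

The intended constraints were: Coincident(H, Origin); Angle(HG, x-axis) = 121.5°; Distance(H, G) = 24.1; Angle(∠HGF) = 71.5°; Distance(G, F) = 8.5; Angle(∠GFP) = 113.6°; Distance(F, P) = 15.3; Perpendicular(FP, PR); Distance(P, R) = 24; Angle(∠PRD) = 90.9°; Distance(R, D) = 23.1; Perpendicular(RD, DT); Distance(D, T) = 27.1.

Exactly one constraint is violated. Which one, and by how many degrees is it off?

Perpendicular(RD, DT) — off by 3.80°.

H = (0.00, 0.00) ✓; HG at 121.5° ✓; |HG| = 24.10 ✓; ∠HGF = 71.50° ✓; |GF| = 8.501 ✓; ∠GFP = 113.6° ✓; |FP| = 15.30 ✓; ∠(FP, PR) = 90.00° ✓; |PR| = 24.00 ✓; ∠PRD = 90.90° ✓; |RD| = 23.10 ✓; ∠(RD, DT) = 86.20° ✗; |DT| = 27.10 ✓.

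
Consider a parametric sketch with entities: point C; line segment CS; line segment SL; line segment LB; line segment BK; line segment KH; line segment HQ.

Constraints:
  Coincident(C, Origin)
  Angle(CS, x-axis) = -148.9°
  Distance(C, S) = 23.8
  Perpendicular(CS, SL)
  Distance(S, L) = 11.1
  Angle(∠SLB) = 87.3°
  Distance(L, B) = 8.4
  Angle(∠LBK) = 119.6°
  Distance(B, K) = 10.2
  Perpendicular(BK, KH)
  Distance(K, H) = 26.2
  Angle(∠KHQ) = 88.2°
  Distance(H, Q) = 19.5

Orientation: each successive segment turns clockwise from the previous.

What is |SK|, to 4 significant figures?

13.10

C is at the origin; CS runs at -148.9° with length 23.8, so S = (-20.38, -12.29). CS is perpendicular to SL, so SL runs at 121.1°; with |SL| = 11.1, L = (-26.11, -2.789). ∠SLB = 87.3° gives LB at 28.40° from the x-axis; with |LB| = 8.4, B = (-18.72, 1.206). ∠LBK = 119.6° gives BK at -32.00° from the x-axis; with |BK| = 10.2, K = (-10.07, -4.199). Then |SK| = |K − S| = 13.10.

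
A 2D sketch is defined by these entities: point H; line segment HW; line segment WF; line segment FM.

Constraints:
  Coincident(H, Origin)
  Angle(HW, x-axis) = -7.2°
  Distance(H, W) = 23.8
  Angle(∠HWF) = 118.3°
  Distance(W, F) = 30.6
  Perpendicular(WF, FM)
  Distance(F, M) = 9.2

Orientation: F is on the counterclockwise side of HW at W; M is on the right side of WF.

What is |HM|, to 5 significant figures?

51.610

∠HWF = 118.3°, so WF runs at -7.2° + (180° − 118.3°) = 54.500° from the x-axis; with |WF| = 30.6, F = W + 30.6·(cos 54.500°, sin 54.500°) = (41.382, 21.929). The perpendicularity gives FM at right angles to WF; with |FM| = 9.2 on the right of WF, M = F + 9.2·(0.81412, -0.58070) = (48.872, 16.587). Then |HM| = |M − H| = 51.610.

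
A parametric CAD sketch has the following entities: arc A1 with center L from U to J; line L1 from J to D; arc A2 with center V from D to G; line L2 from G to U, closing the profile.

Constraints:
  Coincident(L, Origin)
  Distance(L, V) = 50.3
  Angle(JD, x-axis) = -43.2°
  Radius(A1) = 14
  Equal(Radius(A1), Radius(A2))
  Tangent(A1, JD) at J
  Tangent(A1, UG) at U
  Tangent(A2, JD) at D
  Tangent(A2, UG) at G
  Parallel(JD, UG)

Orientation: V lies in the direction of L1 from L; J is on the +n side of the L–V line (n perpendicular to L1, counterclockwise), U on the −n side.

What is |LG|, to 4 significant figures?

52.21

The slot axis is L1's direction at -43.2°, so u = (cos -43.2°, sin -43.2°) = (0.7290, -0.6845) and n = (−sin -43.2°, cos -43.2°) = (0.6845, 0.7290). L is at the origin and V lies 50.3 along u from L, so V = 50.3·u = (36.67, -34.43). Tangency of A1 to both parallel lines with radius 14.0 puts J and U at L ± 14.0·n: J = (9.584, 10.21), U = (-9.584, -10.21). Equal radii place D and G the same way about V: D = V + 14.0·n = (46.25, -24.23), G = V − 14.0·n = (27.08, -44.64). Then |LG| = |G − L| = 52.21.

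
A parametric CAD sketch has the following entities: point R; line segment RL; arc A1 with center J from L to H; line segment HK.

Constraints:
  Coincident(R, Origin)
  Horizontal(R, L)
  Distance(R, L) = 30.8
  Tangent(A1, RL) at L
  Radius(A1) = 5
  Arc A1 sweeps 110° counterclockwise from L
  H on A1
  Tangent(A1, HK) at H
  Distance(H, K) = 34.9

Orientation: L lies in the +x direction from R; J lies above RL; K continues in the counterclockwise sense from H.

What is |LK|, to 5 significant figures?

40.163

R is at the origin; RL is horizontal with |RL| = 30.8 and L on the +x side, so L = (30.800, 0.0000). The tangent condition forces JL to be normal to RL, so J = L + (0, 5) = (30.800, 5.0000). On A1, L sits at bearing -90° from J; a 110° counterclockwise sweep puts H at bearing 20°, so H = J + 5.0·(cos 20°, sin 20°) = (35.498, 6.7101). Tangency of A1 to HK means the radius JH is perpendicular to HK, so HK runs along (−sin 20°, cos 20°); with |HK| = 34.9, K = (23.562, 39.505). Then |LK| = |K − L| = 40.163.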